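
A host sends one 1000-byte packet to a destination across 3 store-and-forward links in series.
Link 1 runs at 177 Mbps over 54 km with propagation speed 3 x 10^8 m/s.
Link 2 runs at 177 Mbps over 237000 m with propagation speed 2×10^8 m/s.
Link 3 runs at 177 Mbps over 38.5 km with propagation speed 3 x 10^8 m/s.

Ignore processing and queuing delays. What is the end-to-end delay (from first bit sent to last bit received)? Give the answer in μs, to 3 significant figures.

1630 μs

L = 1000 × 8 = 8000 bits.
Transmission delay per hop = L/R = 8000/177000000 = 45.1977 μs; 3 hops → 135.593 μs.
Propagation delays (d/s per hop): 180, 1185, 128.333 μs; sum = 1493.33 μs.
End-to-end = 1630 μs.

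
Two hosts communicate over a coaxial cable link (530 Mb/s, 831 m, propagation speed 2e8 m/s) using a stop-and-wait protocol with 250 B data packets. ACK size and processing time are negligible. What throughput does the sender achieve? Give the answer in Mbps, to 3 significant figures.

166 Mbps

t_tx = L/R = 2000/530000000 = 3.77358e-06 s.
t_prop = 831/200000000 = 4.155e-06 s; RTT = 8.31e-06 s.
Cycle = t_tx + RTT = 1.20836e-05 s.
Throughput = L / cycle = 2000 / 1.20836e-05 = 166 Mbps.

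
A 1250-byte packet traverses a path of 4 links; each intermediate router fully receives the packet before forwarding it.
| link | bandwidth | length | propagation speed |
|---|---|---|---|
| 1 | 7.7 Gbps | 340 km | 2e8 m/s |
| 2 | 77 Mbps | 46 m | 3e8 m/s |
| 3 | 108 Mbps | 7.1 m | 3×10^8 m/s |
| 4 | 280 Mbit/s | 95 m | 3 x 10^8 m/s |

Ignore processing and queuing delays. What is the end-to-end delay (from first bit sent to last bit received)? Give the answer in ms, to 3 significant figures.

1.96 ms

L = 1250 × 8 = 10000 bits.
Transmission delays (L/R per hop): 0.0012987, 0.12987, 0.0925926, 0.0357143 ms; sum = 0.259476 ms.
Propagation delays (d/s per hop): 1.7, 0.000153333, 2.36667e-05, 0.000316667 ms; sum = 1.70049 ms.
End-to-end = 1.96 ms.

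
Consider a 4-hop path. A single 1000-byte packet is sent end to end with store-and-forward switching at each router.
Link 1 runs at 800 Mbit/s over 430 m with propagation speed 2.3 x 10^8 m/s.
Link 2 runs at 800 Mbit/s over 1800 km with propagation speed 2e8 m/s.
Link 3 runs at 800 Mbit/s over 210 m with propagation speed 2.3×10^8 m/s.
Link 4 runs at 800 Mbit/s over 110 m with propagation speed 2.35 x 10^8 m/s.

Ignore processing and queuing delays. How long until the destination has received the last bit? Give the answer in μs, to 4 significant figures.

9043 μs

L = 1000 × 8 = 8000 bits.
Transmission delay per hop = L/R = 8000/800000000 = 10 μs; 4 hops → 40 μs.
Propagation delays (d/s per hop): 1.86957, 9000, 0.913043, 0.468085 μs; sum = 9003.25 μs.
End-to-end = 9043 μs.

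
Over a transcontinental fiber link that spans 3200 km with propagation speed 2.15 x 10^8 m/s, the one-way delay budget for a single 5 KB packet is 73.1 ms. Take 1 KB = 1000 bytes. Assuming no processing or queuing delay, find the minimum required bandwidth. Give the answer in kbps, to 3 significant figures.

687 kbps

L = 40000 bits.
Propagation delay = 3200000 / 215000000 = 14.8837 ms.
Transmission budget = 73.1 − 14.8837 = 58.2163 ms.
R ≥ L / t_tx = 40000 bits / 0.0582163 s = 687 kbps.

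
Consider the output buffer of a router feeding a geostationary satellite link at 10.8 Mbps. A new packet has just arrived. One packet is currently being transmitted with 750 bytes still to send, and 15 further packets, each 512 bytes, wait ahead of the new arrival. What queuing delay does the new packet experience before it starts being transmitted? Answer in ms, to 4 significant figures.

6.244 ms

Each queued packet: L/R = 4096/10800000 = 0.379259 ms.
15 queued → 5.68889 ms.
Plus remaining 6000 bits of current packet: 0.555556 ms.
Queuing delay = 6.244 ms.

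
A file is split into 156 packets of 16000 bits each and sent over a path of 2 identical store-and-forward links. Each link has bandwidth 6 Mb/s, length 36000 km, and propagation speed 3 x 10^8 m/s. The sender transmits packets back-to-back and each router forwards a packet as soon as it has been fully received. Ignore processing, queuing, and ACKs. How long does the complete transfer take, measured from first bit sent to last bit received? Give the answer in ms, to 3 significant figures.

Per-hop transmission t_tx = L/R = 16000/6000000 = 2.66667 ms.
Per-hop propagation t_prop = 36000000/300000000 = 120 ms.
Pipeline fill: first packet needs 2·t_tx to clear all hops; remaining 155 packets each add one t_tx.
Total = (2+156-1)·t_tx + 2·t_prop = 157·2.66667 + 2·120 = 659 ms.

659 ms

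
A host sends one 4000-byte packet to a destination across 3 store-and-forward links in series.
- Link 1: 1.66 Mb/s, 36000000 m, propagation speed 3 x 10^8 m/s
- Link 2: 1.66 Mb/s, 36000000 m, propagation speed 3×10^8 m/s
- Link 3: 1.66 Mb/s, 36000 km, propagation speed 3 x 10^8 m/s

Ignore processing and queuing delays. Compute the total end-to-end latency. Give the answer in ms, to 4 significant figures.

417.8 ms

L = 4000 × 8 = 32000 bits.
Transmission delay per hop = L/R = 32000/1660000 = 19.2771 ms; 3 hops → 57.8313 ms.
Propagation delays (d/s per hop): 120, 120, 120 ms; sum = 360 ms.
End-to-end = 417.8 ms.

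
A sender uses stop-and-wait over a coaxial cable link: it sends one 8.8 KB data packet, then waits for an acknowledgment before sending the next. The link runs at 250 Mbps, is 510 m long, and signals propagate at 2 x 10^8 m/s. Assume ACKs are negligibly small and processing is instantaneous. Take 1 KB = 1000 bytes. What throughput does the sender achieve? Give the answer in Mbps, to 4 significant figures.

t_tx = L/R = 70400/250000000 = 0.0002816 s.
t_prop = 510/200000000 = 2.55e-06 s; RTT = 5.1e-06 s.
Cycle = t_tx + RTT = 0.0002867 s.
Throughput = L / cycle = 70400 / 0.0002867 = 245.6 Mbps.

245.6 Mbps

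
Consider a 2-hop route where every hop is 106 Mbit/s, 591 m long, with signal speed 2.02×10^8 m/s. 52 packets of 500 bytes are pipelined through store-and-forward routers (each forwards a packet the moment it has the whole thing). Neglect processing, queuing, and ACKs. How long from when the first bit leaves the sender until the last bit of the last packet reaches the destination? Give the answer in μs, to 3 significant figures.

Per-hop transmission t_tx = L/R = 4000/106000000 = 37.7358 μs.
Per-hop propagation t_prop = 591/202000000 = 2.92574 μs.
Pipeline fill: first packet needs 2·t_tx to clear all hops; remaining 51 packets each add one t_tx.
Total = (2+52-1)·t_tx + 2·t_prop = 53·37.7358 + 2·2.92574 = 2010 μs.

2010 μs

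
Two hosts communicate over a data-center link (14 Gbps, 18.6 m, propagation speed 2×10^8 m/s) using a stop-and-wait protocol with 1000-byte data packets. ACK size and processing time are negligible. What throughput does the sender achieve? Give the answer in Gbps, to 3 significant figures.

10.6 Gbps

t_tx = L/R = 8000/14000000000 = 5.71429e-07 s.
t_prop = 18.6/200000000 = 9.3e-08 s; RTT = 1.86e-07 s.
Cycle = t_tx + RTT = 7.57429e-07 s.
Throughput = L / cycle = 8000 / 7.57429e-07 = 10.6 Gbps.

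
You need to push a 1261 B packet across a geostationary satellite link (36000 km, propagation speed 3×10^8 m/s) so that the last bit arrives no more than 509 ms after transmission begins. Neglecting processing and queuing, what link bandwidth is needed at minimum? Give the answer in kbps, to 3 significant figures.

25.9 kbps

L = 10088 bits.
Propagation delay = 36000000 / 300000000 = 120 ms.
Transmission budget = 509 − 120 = 389 ms.
R ≥ L / t_tx = 10088 bits / 0.389 s = 25.9 kbps.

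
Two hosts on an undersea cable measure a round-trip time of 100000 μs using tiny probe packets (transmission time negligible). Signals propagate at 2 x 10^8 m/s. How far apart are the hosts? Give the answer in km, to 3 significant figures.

One-way propagation = RTT/2 = 50000 μs.
d = s × t = 200000000 × 0.05 = 10000 km.

10000 km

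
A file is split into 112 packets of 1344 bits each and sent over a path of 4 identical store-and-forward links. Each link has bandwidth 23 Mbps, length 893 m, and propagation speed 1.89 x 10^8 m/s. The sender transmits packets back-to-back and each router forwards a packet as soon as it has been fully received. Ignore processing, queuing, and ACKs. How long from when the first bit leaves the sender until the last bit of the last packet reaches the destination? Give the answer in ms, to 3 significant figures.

6.74 ms

Per-hop transmission t_tx = L/R = 1344/23000000 = 0.0584348 ms.
Per-hop propagation t_prop = 893/189000000 = 0.00472487 ms.
Pipeline fill: first packet needs 4·t_tx to clear all hops; remaining 111 packets each add one t_tx.
Total = (4+112-1)·t_tx + 4·t_prop = 115·0.0584348 + 4·0.00472487 = 6.74 ms.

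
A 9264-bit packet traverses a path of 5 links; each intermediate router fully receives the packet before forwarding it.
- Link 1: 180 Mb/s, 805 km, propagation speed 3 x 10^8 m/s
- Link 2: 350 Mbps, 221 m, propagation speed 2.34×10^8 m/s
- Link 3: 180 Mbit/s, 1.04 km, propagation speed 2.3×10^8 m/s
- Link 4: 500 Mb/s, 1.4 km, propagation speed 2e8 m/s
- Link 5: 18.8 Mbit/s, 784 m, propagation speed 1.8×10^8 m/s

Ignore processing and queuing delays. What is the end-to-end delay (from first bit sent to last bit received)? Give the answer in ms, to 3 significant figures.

Transmission delays (L/R per hop): 0.0514667, 0.0264686, 0.0514667, 0.018528, 0.492766 ms; sum = 0.640696 ms.
Propagation delays (d/s per hop): 2.68333, 0.000944444, 0.00452174, 0.007, 0.00435556 ms; sum = 2.70016 ms.
End-to-end = 3.34 ms.

3.34 ms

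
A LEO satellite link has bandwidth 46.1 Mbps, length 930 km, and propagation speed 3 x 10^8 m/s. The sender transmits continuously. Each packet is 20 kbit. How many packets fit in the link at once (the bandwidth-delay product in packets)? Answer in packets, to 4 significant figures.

Propagation delay = 930000 / 300000000 = 0.0031 s.
BDP = R × t_prop = 46100000 × 0.0031 = 142910 bits.
In packets of 20000 bits: 7.146 packets.

7.146 packets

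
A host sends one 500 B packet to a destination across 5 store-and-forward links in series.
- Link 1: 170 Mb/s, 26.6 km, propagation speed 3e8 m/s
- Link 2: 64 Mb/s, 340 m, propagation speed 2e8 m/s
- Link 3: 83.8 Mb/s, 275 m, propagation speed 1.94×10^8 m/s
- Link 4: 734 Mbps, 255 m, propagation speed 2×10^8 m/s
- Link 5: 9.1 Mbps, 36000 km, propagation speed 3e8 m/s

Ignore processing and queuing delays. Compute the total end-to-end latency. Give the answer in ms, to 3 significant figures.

121 ms

L = 500 × 8 = 4000 bits.
Transmission delays (L/R per hop): 0.0235294, 0.0625, 0.0477327, 0.00544959, 0.43956 ms; sum = 0.578772 ms.
Propagation delays (d/s per hop): 0.0886667, 0.0017, 0.00141753, 0.001275, 120 ms; sum = 120.093 ms.
End-to-end = 121 ms.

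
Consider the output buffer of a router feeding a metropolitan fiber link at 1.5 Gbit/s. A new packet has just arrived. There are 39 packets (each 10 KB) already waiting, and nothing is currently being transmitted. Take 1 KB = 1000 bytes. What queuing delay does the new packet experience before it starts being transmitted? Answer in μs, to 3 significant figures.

Each queued packet: L/R = 80000/1500000000 = 53.3333 μs.
39 queued → 2080 μs.
Queuing delay = 2080 μs.

2080 μs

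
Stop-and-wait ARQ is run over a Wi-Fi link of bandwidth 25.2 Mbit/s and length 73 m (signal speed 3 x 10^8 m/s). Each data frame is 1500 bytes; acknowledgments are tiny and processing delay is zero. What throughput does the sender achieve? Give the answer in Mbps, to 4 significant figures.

25.17 Mbps

t_tx = L/R = 12000/25200000 = 0.00047619 s.
t_prop = 73/300000000 = 2.43333e-07 s; RTT = 4.86667e-07 s.
Cycle = t_tx + RTT = 0.000476677 s.
Throughput = L / cycle = 12000 / 0.000476677 = 25.17 Mbps.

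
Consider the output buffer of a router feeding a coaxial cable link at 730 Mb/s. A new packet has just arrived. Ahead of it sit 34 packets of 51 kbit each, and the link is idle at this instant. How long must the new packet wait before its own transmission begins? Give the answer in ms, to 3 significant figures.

Each queued packet: L/R = 51000/730000000 = 0.069863 ms.
34 queued → 2.37534 ms.
Queuing delay = 2.38 ms.

2.38 ms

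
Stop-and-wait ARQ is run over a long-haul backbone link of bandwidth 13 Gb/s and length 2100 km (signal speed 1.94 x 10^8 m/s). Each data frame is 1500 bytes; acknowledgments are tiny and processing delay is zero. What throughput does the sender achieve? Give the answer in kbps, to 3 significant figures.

554 kbps

t_tx = L/R = 12000/13000000000 = 9.23077e-07 s.
t_prop = 2100000/194000000 = 0.0108247 s; RTT = 0.0216495 s.
Cycle = t_tx + RTT = 0.0216504 s.
Throughput = L / cycle = 12000 / 0.0216504 = 554 kbps.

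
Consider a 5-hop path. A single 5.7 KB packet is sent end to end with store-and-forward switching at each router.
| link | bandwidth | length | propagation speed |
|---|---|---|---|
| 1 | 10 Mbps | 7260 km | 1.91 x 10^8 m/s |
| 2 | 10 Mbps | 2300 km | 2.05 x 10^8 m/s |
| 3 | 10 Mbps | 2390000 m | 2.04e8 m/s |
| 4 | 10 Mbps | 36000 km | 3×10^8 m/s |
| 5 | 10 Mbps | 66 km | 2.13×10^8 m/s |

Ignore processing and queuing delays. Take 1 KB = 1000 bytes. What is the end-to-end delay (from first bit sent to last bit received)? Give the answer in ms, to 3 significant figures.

204 ms

L = 45600 bits.
Transmission delay per hop = L/R = 45600/10000000 = 4.56 ms; 5 hops → 22.8 ms.
Propagation delays (d/s per hop): 38.0105, 11.2195, 11.7157, 120, 0.309859 ms; sum = 181.256 ms.
End-to-end = 204 ms.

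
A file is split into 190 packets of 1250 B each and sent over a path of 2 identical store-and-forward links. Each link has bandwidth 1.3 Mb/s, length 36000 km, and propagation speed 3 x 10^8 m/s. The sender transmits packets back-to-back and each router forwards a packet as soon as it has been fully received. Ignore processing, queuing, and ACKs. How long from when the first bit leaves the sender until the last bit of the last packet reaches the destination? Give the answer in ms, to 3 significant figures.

1710 ms

Per-hop transmission t_tx = L/R = 10000/1300000 = 7.69231 ms.
Per-hop propagation t_prop = 36000000/300000000 = 120 ms.
Pipeline fill: first packet needs 2·t_tx to clear all hops; remaining 189 packets each add one t_tx.
Total = (2+190-1)·t_tx + 2·t_prop = 191·7.69231 + 2·120 = 1710 ms.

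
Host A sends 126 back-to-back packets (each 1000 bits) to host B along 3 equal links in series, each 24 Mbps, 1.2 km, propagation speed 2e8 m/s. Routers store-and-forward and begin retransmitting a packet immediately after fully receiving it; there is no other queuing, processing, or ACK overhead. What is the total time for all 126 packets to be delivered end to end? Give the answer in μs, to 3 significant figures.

Per-hop transmission t_tx = L/R = 1000/24000000 = 41.6667 μs.
Per-hop propagation t_prop = 1200/200000000 = 6 μs.
Pipeline fill: first packet needs 3·t_tx to clear all hops; remaining 125 packets each add one t_tx.
Total = (3+126-1)·t_tx + 3·t_prop = 128·41.6667 + 3·6 = 5350 μs.

5350 μs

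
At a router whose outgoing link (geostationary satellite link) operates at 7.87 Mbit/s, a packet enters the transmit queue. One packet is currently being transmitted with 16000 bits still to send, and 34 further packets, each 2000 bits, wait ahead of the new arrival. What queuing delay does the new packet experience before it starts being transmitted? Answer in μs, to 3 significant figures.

10700 μs

Each queued packet: L/R = 2000/7870000 = 254.13 μs.
34 queued → 8640.41 μs.
Plus remaining 16000 bits of current packet: 2033.04 μs.
Queuing delay = 10700 μs.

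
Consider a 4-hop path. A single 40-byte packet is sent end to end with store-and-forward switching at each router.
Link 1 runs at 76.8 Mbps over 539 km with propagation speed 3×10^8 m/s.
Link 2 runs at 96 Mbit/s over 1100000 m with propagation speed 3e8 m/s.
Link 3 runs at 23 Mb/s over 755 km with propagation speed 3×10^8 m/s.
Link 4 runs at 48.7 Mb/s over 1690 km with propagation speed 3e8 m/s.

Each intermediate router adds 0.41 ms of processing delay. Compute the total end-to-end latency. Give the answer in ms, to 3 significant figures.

14.9 ms

L = 40 × 8 = 320 bits.
Transmission delays (L/R per hop): 0.00416667, 0.00333333, 0.013913, 0.00657084 ms; sum = 0.0279839 ms.
Propagation delays (d/s per hop): 1.79667, 3.66667, 2.51667, 5.63333 ms; sum = 13.6133 ms.
Processing at 3 router(s): 3 × 0.41 ms = 1.23 ms.
End-to-end = 14.9 ms.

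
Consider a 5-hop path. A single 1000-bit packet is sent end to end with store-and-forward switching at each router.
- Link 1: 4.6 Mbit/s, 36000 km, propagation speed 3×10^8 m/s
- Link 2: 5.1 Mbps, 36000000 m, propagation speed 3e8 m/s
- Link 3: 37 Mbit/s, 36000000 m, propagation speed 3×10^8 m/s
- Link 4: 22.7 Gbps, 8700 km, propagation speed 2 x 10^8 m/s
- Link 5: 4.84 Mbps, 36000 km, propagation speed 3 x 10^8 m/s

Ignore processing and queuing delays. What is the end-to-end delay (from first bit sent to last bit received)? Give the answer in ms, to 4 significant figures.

524.1 ms

Transmission delays (L/R per hop): 0.217391, 0.196078, 0.027027, 4.40529e-05, 0.206612 ms; sum = 0.647152 ms.
Propagation delays (d/s per hop): 120, 120, 120, 43.5, 120 ms; sum = 523.5 ms.
End-to-end = 524.1 ms.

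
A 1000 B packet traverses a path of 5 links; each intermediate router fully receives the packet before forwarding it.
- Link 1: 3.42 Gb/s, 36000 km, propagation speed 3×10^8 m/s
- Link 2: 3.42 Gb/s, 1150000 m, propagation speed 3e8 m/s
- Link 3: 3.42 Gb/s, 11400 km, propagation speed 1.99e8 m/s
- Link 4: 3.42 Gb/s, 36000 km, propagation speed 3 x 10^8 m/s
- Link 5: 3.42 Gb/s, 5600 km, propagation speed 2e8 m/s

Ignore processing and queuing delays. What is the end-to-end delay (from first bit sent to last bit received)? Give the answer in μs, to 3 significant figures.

L = 1000 × 8 = 8000 bits.
Transmission delay per hop = L/R = 8000/3420000000 = 2.33918 μs; 5 hops → 11.6959 μs.
Propagation delays (d/s per hop): 120000, 3833.33, 57286.4, 120000, 28000 μs; sum = 329120 μs.
End-to-end = 329000 μs.

329000 μs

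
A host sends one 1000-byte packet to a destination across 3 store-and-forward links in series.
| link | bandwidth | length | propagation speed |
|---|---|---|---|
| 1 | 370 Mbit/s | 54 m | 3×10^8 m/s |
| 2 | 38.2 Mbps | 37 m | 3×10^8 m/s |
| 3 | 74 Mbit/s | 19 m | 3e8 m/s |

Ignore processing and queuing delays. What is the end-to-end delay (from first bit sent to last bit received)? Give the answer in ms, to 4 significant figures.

L = 1000 × 8 = 8000 bits.
Transmission delays (L/R per hop): 0.0216216, 0.209424, 0.108108 ms; sum = 0.339154 ms.
Propagation delays (d/s per hop): 0.00018, 0.000123333, 6.33333e-05 ms; sum = 0.000366667 ms.
End-to-end = 0.3395 ms.

0.3395 ms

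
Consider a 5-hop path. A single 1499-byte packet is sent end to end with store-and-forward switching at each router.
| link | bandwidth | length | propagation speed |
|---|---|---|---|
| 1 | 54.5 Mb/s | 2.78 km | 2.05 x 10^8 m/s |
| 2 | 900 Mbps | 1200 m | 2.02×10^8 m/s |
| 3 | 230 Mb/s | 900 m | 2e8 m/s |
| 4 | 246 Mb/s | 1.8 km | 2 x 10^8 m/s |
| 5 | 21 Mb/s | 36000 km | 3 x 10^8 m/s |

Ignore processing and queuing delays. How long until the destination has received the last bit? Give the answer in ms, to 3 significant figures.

L = 1499 × 8 = 11992 bits.
Transmission delays (L/R per hop): 0.220037, 0.0133244, 0.0521391, 0.048748, 0.571048 ms; sum = 0.905296 ms.
Propagation delays (d/s per hop): 0.013561, 0.00594059, 0.0045, 0.009, 120 ms; sum = 120.033 ms.
End-to-end = 121 ms.

121 ms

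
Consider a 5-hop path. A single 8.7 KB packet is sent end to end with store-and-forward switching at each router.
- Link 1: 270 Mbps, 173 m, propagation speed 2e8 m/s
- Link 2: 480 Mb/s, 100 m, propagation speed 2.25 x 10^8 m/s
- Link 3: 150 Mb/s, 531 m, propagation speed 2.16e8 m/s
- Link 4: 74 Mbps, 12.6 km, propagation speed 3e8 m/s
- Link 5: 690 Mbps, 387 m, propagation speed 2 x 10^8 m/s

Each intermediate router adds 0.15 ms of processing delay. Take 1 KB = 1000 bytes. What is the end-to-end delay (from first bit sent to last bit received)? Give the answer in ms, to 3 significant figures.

2.56 ms

L = 69600 bits.
Transmission delays (L/R per hop): 0.257778, 0.145, 0.464, 0.940541, 0.10087 ms; sum = 1.90819 ms.
Propagation delays (d/s per hop): 0.000865, 0.000444444, 0.00245833, 0.042, 0.001935 ms; sum = 0.0477028 ms.
Processing at 4 router(s): 4 × 0.15 ms = 0.6 ms.
End-to-end = 2.56 ms.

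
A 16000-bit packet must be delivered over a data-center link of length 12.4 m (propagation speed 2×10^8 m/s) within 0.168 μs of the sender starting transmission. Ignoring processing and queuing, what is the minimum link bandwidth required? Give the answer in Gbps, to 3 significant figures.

151 Gbps

Propagation delay = 12.4 / 200000000 = 0.062 μs.
Transmission budget = 0.168 − 0.062 = 0.106 μs.
R ≥ L / t_tx = 16000 bits / 1.06e-07 s = 151 Gbps.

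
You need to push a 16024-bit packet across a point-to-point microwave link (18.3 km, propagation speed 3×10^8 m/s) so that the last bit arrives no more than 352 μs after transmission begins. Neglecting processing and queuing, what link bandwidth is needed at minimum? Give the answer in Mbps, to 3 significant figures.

55.1 Mbps

Propagation delay = 18300 / 300000000 = 61 μs.
Transmission budget = 352 − 61 = 291 μs.
R ≥ L / t_tx = 16024 bits / 0.000291 s = 55.1 Mbps.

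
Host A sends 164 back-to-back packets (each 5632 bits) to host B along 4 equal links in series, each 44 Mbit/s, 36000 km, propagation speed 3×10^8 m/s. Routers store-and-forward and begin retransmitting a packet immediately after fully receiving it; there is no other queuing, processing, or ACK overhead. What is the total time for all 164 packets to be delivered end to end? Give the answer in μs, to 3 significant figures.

501000 μs

Per-hop transmission t_tx = L/R = 5632/44000000 = 128 μs.
Per-hop propagation t_prop = 36000000/300000000 = 120000 μs.
Pipeline fill: first packet needs 4·t_tx to clear all hops; remaining 163 packets each add one t_tx.
Total = (4+164-1)·t_tx + 4·t_prop = 167·128 + 4·120000 = 501000 μs.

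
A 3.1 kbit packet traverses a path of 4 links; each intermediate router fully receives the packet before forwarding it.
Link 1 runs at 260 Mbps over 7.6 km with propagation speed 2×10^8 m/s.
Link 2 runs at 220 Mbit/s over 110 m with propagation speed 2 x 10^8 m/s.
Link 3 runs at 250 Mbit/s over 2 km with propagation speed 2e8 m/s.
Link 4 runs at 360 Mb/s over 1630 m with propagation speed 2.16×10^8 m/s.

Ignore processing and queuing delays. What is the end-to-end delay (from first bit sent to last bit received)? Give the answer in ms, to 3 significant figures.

L = 3100 bits.
Transmission delays (L/R per hop): 0.0119231, 0.0140909, 0.0124, 0.00861111 ms; sum = 0.0470251 ms.
Propagation delays (d/s per hop): 0.038, 0.00055, 0.01, 0.0075463 ms; sum = 0.0560963 ms.
End-to-end = 0.103 ms.

0.103 ms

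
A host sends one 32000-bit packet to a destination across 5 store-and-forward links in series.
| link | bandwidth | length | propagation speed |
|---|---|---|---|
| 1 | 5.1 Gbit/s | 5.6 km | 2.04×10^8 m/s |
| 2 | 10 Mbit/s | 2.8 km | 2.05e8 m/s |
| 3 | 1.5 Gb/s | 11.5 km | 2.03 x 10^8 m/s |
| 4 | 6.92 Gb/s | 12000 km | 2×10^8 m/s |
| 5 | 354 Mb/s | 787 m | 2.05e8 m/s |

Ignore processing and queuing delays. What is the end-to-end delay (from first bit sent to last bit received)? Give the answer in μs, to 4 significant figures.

63420 μs

Transmission delays (L/R per hop): 6.27451, 3200, 21.3333, 4.62428, 90.3955 μs; sum = 3322.63 μs.
Propagation delays (d/s per hop): 27.451, 13.6585, 56.6502, 60000, 3.83902 μs; sum = 60101.6 μs.
End-to-end = 63420 μs.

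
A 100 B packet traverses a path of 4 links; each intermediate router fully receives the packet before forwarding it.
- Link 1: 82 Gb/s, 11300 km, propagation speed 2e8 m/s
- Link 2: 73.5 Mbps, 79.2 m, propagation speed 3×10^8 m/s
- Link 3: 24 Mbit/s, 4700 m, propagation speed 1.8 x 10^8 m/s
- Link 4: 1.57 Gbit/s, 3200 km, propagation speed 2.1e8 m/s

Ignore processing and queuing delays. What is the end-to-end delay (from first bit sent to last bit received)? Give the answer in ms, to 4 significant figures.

L = 100 × 8 = 800 bits.
Transmission delays (L/R per hop): 9.7561e-06, 0.0108844, 0.0333333, 0.000509554 ms; sum = 0.044737 ms.
Propagation delays (d/s per hop): 56.5, 0.000264, 0.0261111, 15.2381 ms; sum = 71.7645 ms.
End-to-end = 71.81 ms.

71.81 ms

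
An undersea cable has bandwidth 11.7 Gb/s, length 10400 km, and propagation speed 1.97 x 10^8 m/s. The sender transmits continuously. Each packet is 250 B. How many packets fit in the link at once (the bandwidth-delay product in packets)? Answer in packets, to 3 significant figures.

Propagation delay = 10400000 / 197000000 = 0.0527919 s.
BDP = R × t_prop = 11700000000 × 0.0527919 = 617665000 bits.
In packets of 2000 bits: 309000 packets.

309000 packets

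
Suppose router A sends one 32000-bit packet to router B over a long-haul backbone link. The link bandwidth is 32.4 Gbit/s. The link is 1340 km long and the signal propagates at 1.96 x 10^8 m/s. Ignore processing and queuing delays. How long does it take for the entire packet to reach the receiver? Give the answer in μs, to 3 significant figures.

Transmission delay = L/R = 32000 / 32400000000 = 0.987654 μs.
Propagation delay = d/s = 1340000 m / 196000000 m/s = 6836.73 μs.
Total = 6840 μs.

6840 μs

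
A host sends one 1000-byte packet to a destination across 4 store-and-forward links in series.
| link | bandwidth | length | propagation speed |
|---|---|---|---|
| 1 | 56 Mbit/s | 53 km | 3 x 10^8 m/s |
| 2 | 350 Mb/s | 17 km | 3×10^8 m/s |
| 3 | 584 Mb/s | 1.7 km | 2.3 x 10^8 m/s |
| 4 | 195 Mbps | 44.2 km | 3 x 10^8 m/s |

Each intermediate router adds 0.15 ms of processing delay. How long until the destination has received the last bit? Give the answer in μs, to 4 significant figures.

1058 μs

L = 1000 × 8 = 8000 bits.
Transmission delays (L/R per hop): 142.857, 22.8571, 13.6986, 41.0256 μs; sum = 220.439 μs.
Propagation delays (d/s per hop): 176.667, 56.6667, 7.3913, 147.333 μs; sum = 388.058 μs.
Processing at 3 router(s): 3 × 0.15 ms = 450 μs.
End-to-end = 1058 μs.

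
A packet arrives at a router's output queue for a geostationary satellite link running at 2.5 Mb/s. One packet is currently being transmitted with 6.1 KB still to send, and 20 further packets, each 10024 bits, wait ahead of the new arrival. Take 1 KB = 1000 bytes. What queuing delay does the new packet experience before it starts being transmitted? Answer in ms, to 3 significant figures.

Each queued packet: L/R = 10024/2500000 = 4.0096 ms.
20 queued → 80.192 ms.
Plus remaining 48800 bits of current packet: 19.52 ms.
Queuing delay = 99.7 ms.

99.7 ms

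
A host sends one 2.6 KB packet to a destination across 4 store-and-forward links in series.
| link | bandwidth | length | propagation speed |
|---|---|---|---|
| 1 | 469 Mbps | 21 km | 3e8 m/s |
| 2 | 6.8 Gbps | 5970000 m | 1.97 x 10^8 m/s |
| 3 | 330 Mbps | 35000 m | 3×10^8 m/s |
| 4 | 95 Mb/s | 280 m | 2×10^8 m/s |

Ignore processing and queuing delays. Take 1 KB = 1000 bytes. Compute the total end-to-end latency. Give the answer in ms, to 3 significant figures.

L = 20800 bits.
Transmission delays (L/R per hop): 0.0443497, 0.00305882, 0.0630303, 0.218947 ms; sum = 0.329386 ms.
Propagation delays (d/s per hop): 0.07, 30.3046, 0.116667, 0.0014 ms; sum = 30.4926 ms.
End-to-end = 30.8 ms.

30.8 ms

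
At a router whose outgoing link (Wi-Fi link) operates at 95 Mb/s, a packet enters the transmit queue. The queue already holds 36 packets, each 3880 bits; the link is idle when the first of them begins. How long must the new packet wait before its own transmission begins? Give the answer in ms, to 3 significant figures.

Each queued packet: L/R = 3880/95000000 = 0.0408421 ms.
36 queued → 1.47032 ms.
Queuing delay = 1.47 ms.

1.47 ms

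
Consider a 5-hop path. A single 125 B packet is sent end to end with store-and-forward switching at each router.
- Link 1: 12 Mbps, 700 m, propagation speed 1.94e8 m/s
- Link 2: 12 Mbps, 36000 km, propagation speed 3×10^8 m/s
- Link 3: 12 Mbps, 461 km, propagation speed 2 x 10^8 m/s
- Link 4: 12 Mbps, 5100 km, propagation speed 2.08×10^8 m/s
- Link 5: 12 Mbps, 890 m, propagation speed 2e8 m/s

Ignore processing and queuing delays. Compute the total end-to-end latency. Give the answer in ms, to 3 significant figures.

147 ms

L = 125 × 8 = 1000 bits.
Transmission delay per hop = L/R = 1000/12000000 = 0.0833333 ms; 5 hops → 0.416667 ms.
Propagation delays (d/s per hop): 0.00360825, 120, 2.305, 24.5192, 0.00445 ms; sum = 146.832 ms.
End-to-end = 147 ms.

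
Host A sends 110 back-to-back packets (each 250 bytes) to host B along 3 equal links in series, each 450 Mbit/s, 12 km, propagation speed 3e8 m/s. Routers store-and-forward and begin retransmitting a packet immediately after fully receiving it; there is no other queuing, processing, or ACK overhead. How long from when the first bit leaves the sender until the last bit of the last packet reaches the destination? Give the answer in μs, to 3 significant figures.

Per-hop transmission t_tx = L/R = 2000/450000000 = 4.44444 μs.
Per-hop propagation t_prop = 12000/300000000 = 40 μs.
Pipeline fill: first packet needs 3·t_tx to clear all hops; remaining 109 packets each add one t_tx.
Total = (3+110-1)·t_tx + 3·t_prop = 112·4.44444 + 3·40 = 618 μs.

618 μs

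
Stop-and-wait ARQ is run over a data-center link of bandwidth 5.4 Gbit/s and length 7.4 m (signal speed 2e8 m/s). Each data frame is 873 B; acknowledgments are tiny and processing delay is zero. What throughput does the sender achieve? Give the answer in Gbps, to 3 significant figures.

t_tx = L/R = 6984/5400000000 = 1.29333e-06 s.
t_prop = 7.4/200000000 = 3.7e-08 s; RTT = 7.4e-08 s.
Cycle = t_tx + RTT = 1.36733e-06 s.
Throughput = L / cycle = 6984 / 1.36733e-06 = 5.11 Gbps.

5.11 Gbps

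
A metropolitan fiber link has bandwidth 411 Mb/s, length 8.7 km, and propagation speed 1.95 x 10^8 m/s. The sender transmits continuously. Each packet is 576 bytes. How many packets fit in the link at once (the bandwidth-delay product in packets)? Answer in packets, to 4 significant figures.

Propagation delay = 8700 / 195000000 = 4.46154e-05 s.
BDP = R × t_prop = 411000000 × 4.46154e-05 = 18336.9 bits.
In packets of 4608 bits: 3.979 packets.

3.979 packets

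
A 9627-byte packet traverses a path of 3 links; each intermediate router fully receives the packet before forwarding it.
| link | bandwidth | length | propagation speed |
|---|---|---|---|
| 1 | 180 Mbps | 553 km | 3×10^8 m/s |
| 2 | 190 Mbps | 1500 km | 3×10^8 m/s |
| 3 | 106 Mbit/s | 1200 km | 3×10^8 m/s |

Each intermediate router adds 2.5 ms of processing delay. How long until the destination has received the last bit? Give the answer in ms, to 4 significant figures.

L = 9627 × 8 = 77016 bits.
Transmission delays (L/R per hop): 0.427867, 0.405347, 0.726566 ms; sum = 1.55978 ms.
Propagation delays (d/s per hop): 1.84333, 5, 4 ms; sum = 10.8433 ms.
Processing at 2 router(s): 2 × 2.5 ms = 5 ms.
End-to-end = 17.40 ms.

17.40 ms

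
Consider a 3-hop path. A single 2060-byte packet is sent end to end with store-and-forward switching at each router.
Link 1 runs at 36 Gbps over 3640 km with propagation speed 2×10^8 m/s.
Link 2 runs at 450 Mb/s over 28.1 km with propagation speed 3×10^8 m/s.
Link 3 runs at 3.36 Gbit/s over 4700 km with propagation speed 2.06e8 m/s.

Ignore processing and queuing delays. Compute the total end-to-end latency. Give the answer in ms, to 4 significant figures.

41.15 ms

L = 2060 × 8 = 16480 bits.
Transmission delays (L/R per hop): 0.000457778, 0.0366222, 0.00490476 ms; sum = 0.0419848 ms.
Propagation delays (d/s per hop): 18.2, 0.0936667, 22.8155 ms; sum = 41.1092 ms.
End-to-end = 41.15 ms.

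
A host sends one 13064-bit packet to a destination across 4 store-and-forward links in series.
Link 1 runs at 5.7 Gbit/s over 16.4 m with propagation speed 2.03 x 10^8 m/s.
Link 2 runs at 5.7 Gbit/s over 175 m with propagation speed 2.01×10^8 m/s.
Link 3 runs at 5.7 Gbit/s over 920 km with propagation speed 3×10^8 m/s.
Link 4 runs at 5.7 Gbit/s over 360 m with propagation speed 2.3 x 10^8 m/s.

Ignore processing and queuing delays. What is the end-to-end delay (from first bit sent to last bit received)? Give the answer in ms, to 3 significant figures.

3.08 ms

Transmission delay per hop = L/R = 13064/5700000000 = 0.00229193 ms; 4 hops → 0.00916772 ms.
Propagation delays (d/s per hop): 8.07882e-05, 0.000870647, 3.06667, 0.00156522 ms; sum = 3.06918 ms.
End-to-end = 3.08 ms.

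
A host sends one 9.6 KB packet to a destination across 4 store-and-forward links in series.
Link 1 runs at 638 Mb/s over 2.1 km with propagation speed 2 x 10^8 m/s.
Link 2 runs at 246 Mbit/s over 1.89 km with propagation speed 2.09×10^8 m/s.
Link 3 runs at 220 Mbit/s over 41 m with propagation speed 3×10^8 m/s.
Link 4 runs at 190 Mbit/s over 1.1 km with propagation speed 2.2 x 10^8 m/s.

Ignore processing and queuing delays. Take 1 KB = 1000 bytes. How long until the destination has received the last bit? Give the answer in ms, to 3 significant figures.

1.21 ms

L = 76800 bits.
Transmission delays (L/R per hop): 0.120376, 0.312195, 0.349091, 0.404211 ms; sum = 1.18587 ms.
Propagation delays (d/s per hop): 0.0105, 0.00904306, 0.000136667, 0.005 ms; sum = 0.0246797 ms.
End-to-end = 1.21 ms.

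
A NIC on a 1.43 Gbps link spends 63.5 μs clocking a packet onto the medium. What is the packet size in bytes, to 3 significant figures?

11400 bytes

L = R × t_tx = 1430000000 b/s × 6.35e-05 s = 90805 bits.
In bytes: 90805 / 8 = 11400 bytes.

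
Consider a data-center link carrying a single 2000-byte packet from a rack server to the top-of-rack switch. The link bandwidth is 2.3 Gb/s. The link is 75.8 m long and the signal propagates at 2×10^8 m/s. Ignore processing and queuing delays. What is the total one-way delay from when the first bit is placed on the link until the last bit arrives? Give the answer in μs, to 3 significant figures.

L = 2000 × 8 = 16000 bits.
Transmission delay = L/R = 16000 / 2300000000 = 6.95652 μs.
Propagation delay = d/s = 75.8 m / 200000000 m/s = 0.379 μs.
Total = 7.34 μs.

7.34 μs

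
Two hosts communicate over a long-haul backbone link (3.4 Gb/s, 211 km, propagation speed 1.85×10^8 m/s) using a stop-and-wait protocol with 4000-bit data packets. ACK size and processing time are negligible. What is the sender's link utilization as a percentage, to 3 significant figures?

0.0515 %

t_tx = L/R = 4000/3400000000 = 1.17647e-06 s.
t_prop = 211000/185000000 = 0.00114054 s; RTT = 0.00228108 s.
Cycle = t_tx + RTT = 0.00228226 s.
Utilization = t_tx / cycle = 1.17647e-06/0.00228226 = 0.0515 %.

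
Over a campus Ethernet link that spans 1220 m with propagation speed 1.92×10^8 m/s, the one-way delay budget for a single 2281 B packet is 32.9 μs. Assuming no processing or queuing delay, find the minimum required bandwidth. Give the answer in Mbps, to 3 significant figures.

L = 18248 bits.
Propagation delay = 1220 / 192000000 = 6.35417 μs.
Transmission budget = 32.9 − 6.35417 = 26.5458 μs.
R ≥ L / t_tx = 18248 bits / 2.65458e-05 s = 687 Mbps.

687 Mbps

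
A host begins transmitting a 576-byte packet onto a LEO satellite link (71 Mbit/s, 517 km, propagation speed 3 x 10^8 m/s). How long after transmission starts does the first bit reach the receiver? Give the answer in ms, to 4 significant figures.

1.723 ms

First bit experiences only propagation delay: d/s = 517000/300000000 = 1.723 ms.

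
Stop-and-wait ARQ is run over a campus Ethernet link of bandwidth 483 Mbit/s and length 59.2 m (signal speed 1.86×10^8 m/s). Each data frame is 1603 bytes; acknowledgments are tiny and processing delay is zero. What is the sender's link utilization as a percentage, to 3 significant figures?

t_tx = L/R = 12824/483000000 = 2.65507e-05 s.
t_prop = 59.2/186000000 = 3.1828e-07 s; RTT = 6.36559e-07 s.
Cycle = t_tx + RTT = 2.71873e-05 s.
Utilization = t_tx / cycle = 2.65507e-05/2.71873e-05 = 97.7 %.

97.7 %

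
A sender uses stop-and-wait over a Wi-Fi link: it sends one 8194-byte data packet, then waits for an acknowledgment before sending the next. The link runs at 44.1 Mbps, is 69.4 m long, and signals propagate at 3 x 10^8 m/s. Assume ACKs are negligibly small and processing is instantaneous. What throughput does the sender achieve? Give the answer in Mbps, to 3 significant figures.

t_tx = L/R = 65552/44100000 = 0.00148644 s.
t_prop = 69.4/300000000 = 2.31333e-07 s; RTT = 4.62667e-07 s.
Cycle = t_tx + RTT = 0.0014869 s.
Throughput = L / cycle = 65552 / 0.0014869 = 44.1 Mbps.

44.1 Mbps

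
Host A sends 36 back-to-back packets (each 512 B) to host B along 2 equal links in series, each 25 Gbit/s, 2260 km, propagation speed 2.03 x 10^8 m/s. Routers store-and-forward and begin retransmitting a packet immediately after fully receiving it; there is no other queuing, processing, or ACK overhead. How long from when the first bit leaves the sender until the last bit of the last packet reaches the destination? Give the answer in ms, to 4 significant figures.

22.27 ms

Per-hop transmission t_tx = L/R = 4096/25000000000 = 0.00016384 ms.
Per-hop propagation t_prop = 2260000/2.03e+08 = 11.133 ms.
Pipeline fill: first packet needs 2·t_tx to clear all hops; remaining 35 packets each add one t_tx.
Total = (2+36-1)·t_tx + 2·t_prop = 37·0.00016384 + 2·11.133 = 22.27 ms.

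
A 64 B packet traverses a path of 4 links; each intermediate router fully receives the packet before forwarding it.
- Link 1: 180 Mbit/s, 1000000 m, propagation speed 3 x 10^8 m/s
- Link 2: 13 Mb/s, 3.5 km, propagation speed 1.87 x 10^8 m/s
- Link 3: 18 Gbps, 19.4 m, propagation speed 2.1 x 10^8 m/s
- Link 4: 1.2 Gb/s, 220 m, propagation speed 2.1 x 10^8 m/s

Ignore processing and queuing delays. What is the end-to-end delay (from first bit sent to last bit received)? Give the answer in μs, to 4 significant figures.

3396 μs

L = 64 × 8 = 512 bits.
Transmission delays (L/R per hop): 2.84444, 39.3846, 0.0284444, 0.426667 μs; sum = 42.6842 μs.
Propagation delays (d/s per hop): 3333.33, 18.7166, 0.092381, 1.04762 μs; sum = 3353.19 μs.
End-to-end = 3396 μs.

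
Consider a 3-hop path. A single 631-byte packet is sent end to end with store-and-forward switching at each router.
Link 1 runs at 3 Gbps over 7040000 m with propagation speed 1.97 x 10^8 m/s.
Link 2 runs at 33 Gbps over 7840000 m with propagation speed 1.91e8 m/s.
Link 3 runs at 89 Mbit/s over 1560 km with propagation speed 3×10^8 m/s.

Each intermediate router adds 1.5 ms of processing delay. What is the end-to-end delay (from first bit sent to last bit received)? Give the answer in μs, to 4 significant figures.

L = 631 × 8 = 5048 bits.
Transmission delays (L/R per hop): 1.68267, 0.15297, 56.7191 μs; sum = 58.5547 μs.
Propagation delays (d/s per hop): 35736, 41047.1, 5200 μs; sum = 81983.2 μs.
Processing at 2 router(s): 2 × 1.5 ms = 3000 μs.
End-to-end = 85040 μs.

85040 μs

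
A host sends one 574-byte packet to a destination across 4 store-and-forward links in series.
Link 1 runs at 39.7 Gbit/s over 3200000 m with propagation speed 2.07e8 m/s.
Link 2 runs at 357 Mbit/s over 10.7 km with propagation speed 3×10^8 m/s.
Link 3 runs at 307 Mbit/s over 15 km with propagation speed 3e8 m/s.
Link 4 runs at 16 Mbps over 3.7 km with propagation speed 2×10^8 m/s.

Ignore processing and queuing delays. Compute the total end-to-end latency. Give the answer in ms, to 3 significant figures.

15.9 ms

L = 574 × 8 = 4592 bits.
Transmission delays (L/R per hop): 0.000115668, 0.0128627, 0.0149577, 0.287 ms; sum = 0.314936 ms.
Propagation delays (d/s per hop): 15.4589, 0.0356667, 0.05, 0.0185 ms; sum = 15.5631 ms.
End-to-end = 15.9 ms.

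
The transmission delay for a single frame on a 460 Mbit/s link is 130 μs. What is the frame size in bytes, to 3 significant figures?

7480 bytes

L = R × t_tx = 460000000 b/s × 0.00013 s = 59800 bits.
In bytes: 59800 / 8 = 7480 bytes.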